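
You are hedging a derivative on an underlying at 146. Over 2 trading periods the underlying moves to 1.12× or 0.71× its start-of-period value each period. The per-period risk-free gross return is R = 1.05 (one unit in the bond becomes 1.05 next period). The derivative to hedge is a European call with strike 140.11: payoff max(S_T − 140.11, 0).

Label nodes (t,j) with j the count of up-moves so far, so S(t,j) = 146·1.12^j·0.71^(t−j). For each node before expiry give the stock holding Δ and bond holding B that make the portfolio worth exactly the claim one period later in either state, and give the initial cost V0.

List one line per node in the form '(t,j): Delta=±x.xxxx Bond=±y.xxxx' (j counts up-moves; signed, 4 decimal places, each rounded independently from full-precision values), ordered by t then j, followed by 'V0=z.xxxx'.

Risk-neutral probability p* = (R−d)/(u−d) = (1.05−0.71)/(1.12−0.71) = 0.8293.
At expiry t=2: V(2,0)=0.0000, V(2,1)=0.0000, V(2,2)=43.0324
(1,0): S=103.6600. Δ = (V_up−V_dn)/(S_up−S_dn) = (0.0000−0.0000)/(116.0992−73.5986) = 0.0000. V = [p*·0.0000 + (1−p*)·0.0000]/1.05 = 0.0000. B = V − Δ·S = 0.0000.
(1,1): S=163.5200. Δ = (V_up−V_dn)/(S_up−S_dn) = (43.0324−0.0000)/(183.1424−116.0992) = 0.6419. V = [p*·43.0324 + (1−p*)·0.0000]/1.05 = 33.9861. B = V − Δ·S = -70.9710.
(0,0): S=146.0000. Δ = (V_up−V_dn)/(S_up−S_dn) = (33.9861−0.0000)/(163.5200−103.6600) = 0.5678. V = [p*·33.9861 + (1−p*)·0.0000]/1.05 = 26.8415. B = V − Δ·S = -56.0514.
Root portfolio cost Δ·146+B reproduces V0=26.8415.

(0,0): Delta=0.5678 Bond=-56.0514
(1,0): Delta=0.0000 Bond=0.0000
(1,1): Delta=0.6419 Bond=-70.9710
V0=26.8415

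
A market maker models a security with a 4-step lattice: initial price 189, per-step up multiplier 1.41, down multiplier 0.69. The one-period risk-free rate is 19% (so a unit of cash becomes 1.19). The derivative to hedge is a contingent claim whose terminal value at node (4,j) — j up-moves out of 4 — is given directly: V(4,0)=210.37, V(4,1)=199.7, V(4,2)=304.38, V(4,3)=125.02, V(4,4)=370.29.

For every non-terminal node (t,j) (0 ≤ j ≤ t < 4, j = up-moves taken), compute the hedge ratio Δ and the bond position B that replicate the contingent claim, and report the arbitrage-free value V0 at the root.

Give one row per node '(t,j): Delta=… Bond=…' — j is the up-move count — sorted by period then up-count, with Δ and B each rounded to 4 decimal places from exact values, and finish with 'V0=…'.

(0,0): Delta=0.0999 Bond=99.3925
(1,0): Delta=-0.3239 Bond=173.5460
(1,1): Delta=0.1912 Bond=93.9588
(2,0): Delta=0.9006 Bond=96.3344
(2,1): Delta=-0.5876 Bond=255.0013
(2,2): Delta=0.3588 Bond=48.8072
(3,0): Delta=-0.2387 Bond=185.3743
(3,1): Delta=1.1459 Bond=83.5140
(3,2): Delta=-0.9608 Bond=400.2241
(3,3): Delta=0.6430 Bond=-92.4625
V0=118.2734

Risk-neutral probability p* = (R−d)/(u−d) = (1.19−0.69)/(1.41−0.69) = 0.6944.
Terminal payoffs: V(4,0)=210.3700, V(4,1)=199.7000, V(4,2)=304.3800, V(4,3)=125.0200, V(4,4)=370.2900
Node (3,0) S=62.0882: V=(p*·199.7000+(1−p*)·210.3700)/1.19=170.5549; Δ=(199.7000−210.3700)/(87.5444−42.8409)=-0.2387; B=V−Δ·S=185.3743
Node (3,1) S=126.8759: V=(p*·304.3800+(1−p*)·199.7000)/1.19=228.9029; Δ=(304.3800−199.7000)/(178.8950−87.5444)=1.1459; B=V−Δ·S=83.5140
Node (3,2) S=259.2681: V=(p*·125.0200+(1−p*)·304.3800)/1.19=151.1130; Δ=(125.0200−304.3800)/(365.5681−178.8950)=-0.9608; B=V−Δ·S=400.2241
Node (3,3) S=529.8088: V=(p*·370.2900+(1−p*)·125.0200)/1.19=248.1902; Δ=(370.2900−125.0200)/(747.0304−365.5681)=0.6430; B=V−Δ·S=-92.4625
Node (2,0) S=89.9829: V=(p*·228.9029+(1−p*)·170.5549)/1.19=177.3734; Δ=(228.9029−170.5549)/(126.8759−62.0882)=0.9006; B=V−Δ·S=96.3344
Node (2,1) S=183.8781: V=(p*·151.1130+(1−p*)·228.9029)/1.19=146.9598; Δ=(151.1130−228.9029)/(259.2681−126.8759)=-0.5876; B=V−Δ·S=255.0013
Node (2,2) S=375.7509: V=(p*·248.1902+(1−p*)·151.1130)/1.19=183.6368; Δ=(248.1902−151.1130)/(529.8088−259.2681)=0.3588; B=V−Δ·S=48.8072
Node (1,0) S=130.4100: V=(p*·146.9598+(1−p*)·177.3734)/1.19=131.3049; Δ=(146.9598−177.3734)/(183.8781−89.9829)=-0.3239; B=V−Δ·S=173.5460
Node (1,1) S=266.4900: V=(p*·183.6368+(1−p*)·146.9598)/1.19=144.8991; Δ=(183.6368−146.9598)/(375.7509−183.8781)=0.1912; B=V−Δ·S=93.9588
Node (0,0) S=189.0000: V=(p*·144.8991+(1−p*)·131.3049)/1.19=118.2734; Δ=(144.8991−131.3049)/(266.4900−130.4100)=0.0999; B=V−Δ·S=99.3925
Each (Δ,B) replicates both successor values, so the strategy is self-financing and V0 is arbitrage-free.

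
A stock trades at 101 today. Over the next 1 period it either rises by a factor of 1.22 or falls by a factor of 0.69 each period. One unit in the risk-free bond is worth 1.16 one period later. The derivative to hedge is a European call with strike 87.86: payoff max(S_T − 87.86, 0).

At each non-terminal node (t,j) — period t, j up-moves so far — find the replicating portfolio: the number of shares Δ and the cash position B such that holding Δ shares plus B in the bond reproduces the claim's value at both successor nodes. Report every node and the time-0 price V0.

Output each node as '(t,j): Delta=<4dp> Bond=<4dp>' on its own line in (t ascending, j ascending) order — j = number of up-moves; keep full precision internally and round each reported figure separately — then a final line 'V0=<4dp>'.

No-arbitrage ⇒ martingale measure with p* = (R−d)/(u−d) = 0.8868.
Payoff layer (t=1): V(1,0)=0.0000, V(1,1)=35.3600
(0,0): S=101.0000. Δ = (V_up−V_dn)/(S_up−S_dn) = (35.3600−0.0000)/(123.2200−69.6900) = 0.6606. V = [p*·35.3600 + (1−p*)·0.0000]/1.16 = 27.0319. B = V − Δ·S = -39.6851.
The time-0 hedge costs 27.0319, which is the no-arbitrage price.

(0,0): Delta=0.6606 Bond=-39.6851
V0=27.0319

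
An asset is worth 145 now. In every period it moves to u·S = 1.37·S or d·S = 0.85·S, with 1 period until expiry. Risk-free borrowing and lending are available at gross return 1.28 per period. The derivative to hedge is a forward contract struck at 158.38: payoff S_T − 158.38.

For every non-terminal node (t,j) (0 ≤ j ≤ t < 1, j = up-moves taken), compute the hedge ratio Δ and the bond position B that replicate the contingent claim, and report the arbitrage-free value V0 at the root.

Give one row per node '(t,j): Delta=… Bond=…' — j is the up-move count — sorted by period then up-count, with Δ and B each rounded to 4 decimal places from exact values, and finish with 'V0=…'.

Since d<R<u, set p* = (R−d)/(u−d) = 0.8269; price each node as the discounted p*-expectation of its children.
At expiry t=1: V(1,0)=-35.1300, V(1,1)=40.2700
Node (0,0) S=145.0000: V=(p*·40.2700+(1−p*)·-35.1300)/1.28=21.2656; Δ=(40.2700−-35.1300)/(198.6500−123.2500)=1.0000; B=V−Δ·S=-123.7344
The time-0 hedge costs 21.2656, which is the no-arbitrage price.

(0,0): Delta=1.0000 Bond=-123.7344
V0=21.2656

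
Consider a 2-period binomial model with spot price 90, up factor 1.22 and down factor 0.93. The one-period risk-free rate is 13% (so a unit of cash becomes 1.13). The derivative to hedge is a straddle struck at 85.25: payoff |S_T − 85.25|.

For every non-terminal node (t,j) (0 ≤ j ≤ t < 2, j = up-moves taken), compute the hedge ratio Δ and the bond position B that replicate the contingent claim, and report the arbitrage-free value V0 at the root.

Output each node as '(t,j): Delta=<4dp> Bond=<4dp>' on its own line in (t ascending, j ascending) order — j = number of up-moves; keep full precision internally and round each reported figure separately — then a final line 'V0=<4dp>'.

(0,0): Delta=0.8441 Bond=-51.6123
(1,0): Delta=0.3895 Bond=-20.2763
(1,1): Delta=1.0000 Bond=-75.4425
V0=24.3544

The replicating-portfolio and risk-neutral prices coincide; use p* = (1.13−0.93)/(1.22−0.93) = 0.6897 for the latter.
At expiry t=2: V(2,0)=7.4090, V(2,1)=16.8640, V(2,2)=48.7060
  t=1,j=0: stock 83.7000 → up 102.1140 (V=16.8640), down 77.8410 (V=7.4090). Price 12.3272; hedge Δ=0.3895, bond B=-20.2763.
  t=1,j=1: stock 109.8000 → up 133.9560 (V=48.7060), down 102.1140 (V=16.8640). Price 34.3575; hedge Δ=1.0000, bond B=-75.4425.
  t=0,j=0: stock 90.0000 → up 109.8000 (V=34.3575), down 83.7000 (V=12.3272). Price 24.3544; hedge Δ=0.8441, bond B=-51.6123.
Self-financing check: at every node Δ·S+B equals the discounted successor values.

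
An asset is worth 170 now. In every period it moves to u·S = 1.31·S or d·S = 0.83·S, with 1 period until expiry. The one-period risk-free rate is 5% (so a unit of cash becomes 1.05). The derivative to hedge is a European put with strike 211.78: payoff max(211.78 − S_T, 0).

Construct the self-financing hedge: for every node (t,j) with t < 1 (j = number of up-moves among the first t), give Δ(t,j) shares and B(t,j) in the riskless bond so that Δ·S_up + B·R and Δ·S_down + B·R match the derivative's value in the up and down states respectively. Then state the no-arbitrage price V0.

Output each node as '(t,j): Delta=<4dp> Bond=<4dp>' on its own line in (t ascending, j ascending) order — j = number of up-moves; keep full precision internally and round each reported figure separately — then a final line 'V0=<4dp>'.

Risk-neutral probability p* = (R−d)/(u−d) = (1.05−0.83)/(1.31−0.83) = 0.4583.
Terminal payoffs: V(1,0)=70.6800, V(1,1)=0.0000
(0,0): S=170.0000. Δ = (V_up−V_dn)/(S_up−S_dn) = (0.0000−70.6800)/(222.7000−141.1000) = -0.8662. V = [p*·0.0000 + (1−p*)·70.6800]/1.05 = 36.4619. B = V − Δ·S = 183.7119.
Each (Δ,B) replicates both successor values, so the strategy is self-financing and V0 is arbitrage-free.

(0,0): Delta=-0.8662 Bond=183.7119
V0=36.4619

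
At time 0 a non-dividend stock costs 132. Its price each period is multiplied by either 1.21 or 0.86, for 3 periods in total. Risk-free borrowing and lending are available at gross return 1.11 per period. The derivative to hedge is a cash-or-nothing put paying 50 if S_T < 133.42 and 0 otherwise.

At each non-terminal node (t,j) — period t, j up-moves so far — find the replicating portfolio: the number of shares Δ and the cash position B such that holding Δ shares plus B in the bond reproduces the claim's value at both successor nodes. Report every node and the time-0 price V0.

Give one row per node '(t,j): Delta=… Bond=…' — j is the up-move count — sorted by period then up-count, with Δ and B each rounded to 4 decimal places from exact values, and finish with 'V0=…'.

Risk-neutral probability p* = (R−d)/(u−d) = (1.11−0.86)/(1.21−0.86) = 0.7143.
Payoff layer (t=3): V(3,0)=50.0000, V(3,1)=50.0000, V(3,2)=0.0000, V(3,3)=0.0000
Node (2,0) S=97.6272: V=(p*·50.0000+(1−p*)·50.0000)/1.11=45.0450; Δ=(50.0000−50.0000)/(118.1289−83.9594)=0.0000; B=V−Δ·S=45.0450
Node (2,1) S=137.3592: V=(p*·0.0000+(1−p*)·50.0000)/1.11=12.8700; Δ=(0.0000−50.0000)/(166.2046−118.1289)=-1.0400; B=V−Δ·S=155.7272
Node (2,2) S=193.2612: V=(p*·0.0000+(1−p*)·0.0000)/1.11=0.0000; Δ=(0.0000−0.0000)/(233.8461−166.2046)=0.0000; B=V−Δ·S=0.0000
Node (1,0) S=113.5200: V=(p*·12.8700+(1−p*)·45.0450)/1.11=19.8765; Δ=(12.8700−45.0450)/(137.3592−97.6272)=-0.8098; B=V−Δ·S=111.8051
Node (1,1) S=159.7200: V=(p*·0.0000+(1−p*)·12.8700)/1.11=3.3127; Δ=(0.0000−12.8700)/(193.2612−137.3592)=-0.2302; B=V−Δ·S=40.0842
Node (0,0) S=132.0000: V=(p*·3.3127+(1−p*)·19.8765)/1.11=7.2480; Δ=(3.3127−19.8765)/(159.7200−113.5200)=-0.3585; B=V−Δ·S=54.5729
Root portfolio cost Δ·132+B reproduces V0=7.2480.

(0,0): Delta=-0.3585 Bond=54.5729
(1,0): Delta=-0.8098 Bond=111.8051
(1,1): Delta=-0.2302 Bond=40.0842
(2,0): Delta=0.0000 Bond=45.0450
(2,1): Delta=-1.0400 Bond=155.7272
(2,2): Delta=0.0000 Bond=0.0000
V0=7.2480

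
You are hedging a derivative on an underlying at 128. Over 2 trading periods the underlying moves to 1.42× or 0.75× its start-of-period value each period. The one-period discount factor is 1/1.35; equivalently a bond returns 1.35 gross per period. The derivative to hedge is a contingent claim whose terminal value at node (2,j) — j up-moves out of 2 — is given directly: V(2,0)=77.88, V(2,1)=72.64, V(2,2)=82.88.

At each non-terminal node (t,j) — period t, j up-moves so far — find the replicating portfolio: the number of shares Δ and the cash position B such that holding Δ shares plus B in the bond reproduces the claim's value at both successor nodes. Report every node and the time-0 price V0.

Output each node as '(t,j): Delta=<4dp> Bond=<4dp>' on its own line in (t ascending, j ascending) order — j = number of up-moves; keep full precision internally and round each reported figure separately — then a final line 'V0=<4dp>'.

(0,0): Delta=0.0745 Bond=34.8616
(1,0): Delta=-0.0815 Bond=62.0338
(1,1): Delta=0.0841 Bond=45.3165
V0=44.3947

The replicating-portfolio and risk-neutral prices coincide; use p* = (1.35−0.75)/(1.42−0.75) = 0.8955 for the latter.
Terminal payoffs: V(2,0)=77.8800, V(2,1)=72.6400, V(2,2)=82.8800
  t=1,j=0: stock 96.0000 → up 136.3200 (V=72.6400), down 72.0000 (V=77.8800). Price 54.2129; hedge Δ=-0.0815, bond B=62.0338.
  t=1,j=1: stock 181.7600 → up 258.0992 (V=82.8800), down 136.3200 (V=72.6400). Price 60.6001; hedge Δ=0.0841, bond B=45.3165.
  t=0,j=0: stock 128.0000 → up 181.7600 (V=60.6001), down 96.0000 (V=54.2129). Price 44.3947; hedge Δ=0.0745, bond B=34.8616.
The time-0 hedge costs 44.3947, which is the no-arbitrage price.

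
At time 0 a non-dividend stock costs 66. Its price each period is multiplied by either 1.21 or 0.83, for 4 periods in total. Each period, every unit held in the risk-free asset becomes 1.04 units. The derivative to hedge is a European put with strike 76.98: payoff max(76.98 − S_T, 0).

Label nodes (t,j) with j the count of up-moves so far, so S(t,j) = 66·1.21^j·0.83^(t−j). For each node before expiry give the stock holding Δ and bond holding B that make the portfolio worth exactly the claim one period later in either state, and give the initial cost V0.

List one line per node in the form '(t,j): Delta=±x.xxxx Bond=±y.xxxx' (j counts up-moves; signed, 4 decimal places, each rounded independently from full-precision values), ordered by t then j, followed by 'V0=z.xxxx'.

Under the risk-neutral measure, an up-move has probability p* = (R−d)/(u−d) = 0.5526 and values discount at R = 1.04.
At expiry t=4: V(4,0)=45.6575, V(4,1)=31.3171, V(4,2)=10.4112, V(4,3)=0.0000, V(4,4)=0.0000
(3,0): S=37.7379. Δ = (V_up−V_dn)/(S_up−S_dn) = (31.3171−45.6575)/(45.6629−31.3225) = -1.0000. V = [p*·31.3171 + (1−p*)·45.6575]/1.04 = 36.2813. B = V − Δ·S = 74.0192.
(3,1): S=55.0156. Δ = (V_up−V_dn)/(S_up−S_dn) = (10.4112−31.3171)/(66.5688−45.6629) = -1.0000. V = [p*·10.4112 + (1−p*)·31.3171]/1.04 = 19.0037. B = V − Δ·S = 74.0192.
(3,2): S=80.2034. Δ = (V_up−V_dn)/(S_up−S_dn) = (0.0000−10.4112)/(97.0461−66.5688) = -0.3416. V = [p*·0.0000 + (1−p*)·10.4112]/1.04 = 4.4785. B = V − Δ·S = 31.8763.
(3,3): S=116.9230. Δ = (V_up−V_dn)/(S_up−S_dn) = (0.0000−0.0000)/(141.4769−97.0461) = 0.0000. V = [p*·0.0000 + (1−p*)·0.0000]/1.04 = 0.0000. B = V − Δ·S = 0.0000.
(2,0): S=45.4674. Δ = (V_up−V_dn)/(S_up−S_dn) = (19.0037−36.2813)/(55.0156−37.7379) = -1.0000. V = [p*·19.0037 + (1−p*)·36.2813]/1.04 = 25.7049. B = V − Δ·S = 71.1723.
(2,1): S=66.2838. Δ = (V_up−V_dn)/(S_up−S_dn) = (4.4785−19.0037)/(80.2034−55.0156) = -0.5767. V = [p*·4.4785 + (1−p*)·19.0037]/1.04 = 10.5544. B = V − Δ·S = 48.7786.
(2,2): S=96.6306. Δ = (V_up−V_dn)/(S_up−S_dn) = (0.0000−4.4785)/(116.9230−80.2034) = -0.1220. V = [p*·0.0000 + (1−p*)·4.4785]/1.04 = 1.9265. B = V − Δ·S = 13.7120.
(1,0): S=54.7800. Δ = (V_up−V_dn)/(S_up−S_dn) = (10.5544−25.7049)/(66.2838−45.4674) = -0.7278. V = [p*·10.5544 + (1−p*)·25.7049]/1.04 = 16.6657. B = V − Δ·S = 56.5354.
(1,1): S=79.8600. Δ = (V_up−V_dn)/(S_up−S_dn) = (1.9265−10.5544)/(96.6306−66.2838) = -0.2843. V = [p*·1.9265 + (1−p*)·10.5544]/1.04 = 5.5638. B = V − Δ·S = 28.2689.
(0,0): S=66.0000. Δ = (V_up−V_dn)/(S_up−S_dn) = (5.5638−16.6657)/(79.8600−54.7800) = -0.4427. V = [p*·5.5638 + (1−p*)·16.6657]/1.04 = 10.1254. B = V − Δ·S = 39.3408.
Check: Δ(0,0)·S0 + B(0,0) = 10.1254 = V0.

(0,0): Delta=-0.4427 Bond=39.3408
(1,0): Delta=-0.7278 Bond=56.5354
(1,1): Delta=-0.2843 Bond=28.2689
(2,0): Delta=-1.0000 Bond=71.1723
(2,1): Delta=-0.5767 Bond=48.7786
(2,2): Delta=-0.1220 Bond=13.7120
(3,0): Delta=-1.0000 Bond=74.0192
(3,1): Delta=-1.0000 Bond=74.0192
(3,2): Delta=-0.3416 Bond=31.8763
(3,3): Delta=0.0000 Bond=0.0000
V0=10.1254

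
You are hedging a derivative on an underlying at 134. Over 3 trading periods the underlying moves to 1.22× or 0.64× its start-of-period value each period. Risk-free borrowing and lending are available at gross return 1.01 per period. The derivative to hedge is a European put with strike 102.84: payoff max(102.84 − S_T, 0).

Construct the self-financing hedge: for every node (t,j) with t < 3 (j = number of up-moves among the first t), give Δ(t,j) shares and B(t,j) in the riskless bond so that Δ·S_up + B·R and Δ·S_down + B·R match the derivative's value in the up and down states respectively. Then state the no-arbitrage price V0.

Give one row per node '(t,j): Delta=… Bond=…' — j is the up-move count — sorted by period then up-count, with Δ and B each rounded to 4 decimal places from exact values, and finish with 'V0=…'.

(0,0): Delta=-0.2617 Bond=46.9227
(1,0): Delta=-0.6850 Bond=83.6967
(1,1): Delta=-0.1356 Bond=26.7865
(2,0): Delta=-1.0000 Bond=101.8218
(2,1): Delta=-0.5912 Bond=74.7215
(2,2): Delta=0.0000 Bond=0.0000
V0=11.8562

The replicating-portfolio and risk-neutral prices coincide; use p* = (1.01−0.64)/(1.22−0.64) = 0.6379 for the latter.
At expiry t=3: V(3,0)=67.7127, V(3,1)=35.8786, V(3,2)=0.0000, V(3,3)=0.0000
Node (2,0) S=54.8864: V=(p*·35.8786+(1−p*)·67.7127)/1.01=46.9354; Δ=(35.8786−67.7127)/(66.9614−35.1273)=-1.0000; B=V−Δ·S=101.8218
Node (2,1) S=104.6272: V=(p*·0.0000+(1−p*)·35.8786)/1.01=12.8619; Δ=(0.0000−35.8786)/(127.6452−66.9614)=-0.5912; B=V−Δ·S=74.7215
Node (2,2) S=199.4456: V=(p*·0.0000+(1−p*)·0.0000)/1.01=0.0000; Δ=(0.0000−0.0000)/(243.3236−127.6452)=0.0000; B=V−Δ·S=0.0000
Node (1,0) S=85.7600: V=(p*·12.8619+(1−p*)·46.9354)/1.01=24.9494; Δ=(12.8619−46.9354)/(104.6272−54.8864)=-0.6850; B=V−Δ·S=83.6967
Node (1,1) S=163.4800: V=(p*·0.0000+(1−p*)·12.8619)/1.01=4.6108; Δ=(0.0000−12.8619)/(199.4456−104.6272)=-0.1356; B=V−Δ·S=26.7865
Node (0,0) S=134.0000: V=(p*·4.6108+(1−p*)·24.9494)/1.01=11.8562; Δ=(4.6108−24.9494)/(163.4800−85.7600)=-0.2617; B=V−Δ·S=46.9227
Check: Δ(0,0)·S0 + B(0,0) = 11.8562 = V0.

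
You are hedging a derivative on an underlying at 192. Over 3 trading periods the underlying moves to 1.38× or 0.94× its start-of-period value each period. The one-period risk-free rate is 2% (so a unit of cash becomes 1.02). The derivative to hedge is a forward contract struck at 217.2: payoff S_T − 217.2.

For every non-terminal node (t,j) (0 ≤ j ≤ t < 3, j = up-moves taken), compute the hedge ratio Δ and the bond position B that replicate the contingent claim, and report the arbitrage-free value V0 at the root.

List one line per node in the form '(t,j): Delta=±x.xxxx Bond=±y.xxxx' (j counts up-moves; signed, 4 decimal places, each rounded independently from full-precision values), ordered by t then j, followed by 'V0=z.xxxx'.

(0,0): Delta=1.0000 Bond=-204.6724
(1,0): Delta=1.0000 Bond=-208.7659
(1,1): Delta=1.0000 Bond=-208.7659
(2,0): Delta=1.0000 Bond=-212.9412
(2,1): Delta=1.0000 Bond=-212.9412
(2,2): Delta=1.0000 Bond=-212.9412
V0=-12.6724

Risk-neutral probability p* = (R−d)/(u−d) = (1.02−0.94)/(1.38−0.94) = 0.1818.
Terminal payoffs: V(3,0)=-57.7279, V(3,1)=16.9187, V(3,2)=126.5061, V(3,3)=287.3898
(2,0): S=169.6512. Δ = (V_up−V_dn)/(S_up−S_dn) = (16.9187−-57.7279)/(234.1187−159.4721) = 1.0000. V = [p*·16.9187 + (1−p*)·-57.7279]/1.02 = -43.2900. B = V − Δ·S = -212.9412.
(2,1): S=249.0624. Δ = (V_up−V_dn)/(S_up−S_dn) = (126.5061−16.9187)/(343.7061−234.1187) = 1.0000. V = [p*·126.5061 + (1−p*)·16.9187]/1.02 = 36.1212. B = V − Δ·S = -212.9412.
(2,2): S=365.6448. Δ = (V_up−V_dn)/(S_up−S_dn) = (287.3898−126.5061)/(504.5898−343.7061) = 1.0000. V = [p*·287.3898 + (1−p*)·126.5061]/1.02 = 152.7036. B = V − Δ·S = -212.9412.
(1,0): S=180.4800. Δ = (V_up−V_dn)/(S_up−S_dn) = (36.1212−-43.2900)/(249.0624−169.6512) = 1.0000. V = [p*·36.1212 + (1−p*)·-43.2900]/1.02 = -28.2859. B = V − Δ·S = -208.7659.
(1,1): S=264.9600. Δ = (V_up−V_dn)/(S_up−S_dn) = (152.7036−36.1212)/(365.6448−249.0624) = 1.0000. V = [p*·152.7036 + (1−p*)·36.1212]/1.02 = 56.1941. B = V − Δ·S = -208.7659.
(0,0): S=192.0000. Δ = (V_up−V_dn)/(S_up−S_dn) = (56.1941−-28.2859)/(264.9600−180.4800) = 1.0000. V = [p*·56.1941 + (1−p*)·-28.2859]/1.02 = -12.6724. B = V − Δ·S = -204.6724.
Root portfolio cost Δ·192+B reproduces V0=-12.6724.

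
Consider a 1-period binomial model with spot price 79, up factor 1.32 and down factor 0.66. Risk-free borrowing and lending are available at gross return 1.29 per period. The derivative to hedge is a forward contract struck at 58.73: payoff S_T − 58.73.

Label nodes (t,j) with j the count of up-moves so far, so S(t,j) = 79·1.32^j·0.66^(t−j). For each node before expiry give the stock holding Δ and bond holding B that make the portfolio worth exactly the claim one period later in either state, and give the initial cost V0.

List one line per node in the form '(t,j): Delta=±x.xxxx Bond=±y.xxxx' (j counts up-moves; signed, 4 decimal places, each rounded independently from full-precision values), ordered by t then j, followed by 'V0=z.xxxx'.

Risk-neutral probability p* = (R−d)/(u−d) = (1.29−0.66)/(1.32−0.66) = 0.9545.
Terminal values V(1,·): V(1,0)=-6.5900, V(1,1)=45.5500
Node (0,0) S=79.0000: V=(p*·45.5500+(1−p*)·-6.5900)/1.29=33.4729; Δ=(45.5500−-6.5900)/(104.2800−52.1400)=1.0000; B=V−Δ·S=-45.5271
Each (Δ,B) replicates both successor values, so the strategy is self-financing and V0 is arbitrage-free.

(0,0): Delta=1.0000 Bond=-45.5271
V0=33.4729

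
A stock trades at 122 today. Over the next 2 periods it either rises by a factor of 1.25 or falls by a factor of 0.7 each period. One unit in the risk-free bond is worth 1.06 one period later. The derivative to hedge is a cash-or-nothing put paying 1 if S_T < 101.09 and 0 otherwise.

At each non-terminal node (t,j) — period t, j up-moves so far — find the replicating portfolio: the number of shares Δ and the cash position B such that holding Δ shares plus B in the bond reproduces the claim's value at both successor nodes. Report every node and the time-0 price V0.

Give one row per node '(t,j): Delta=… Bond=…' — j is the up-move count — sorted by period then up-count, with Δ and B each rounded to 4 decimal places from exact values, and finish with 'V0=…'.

(0,0): Delta=-0.0049 Bond=0.6988
(1,0): Delta=-0.0213 Bond=2.1441
(1,1): Delta=0.0000 Bond=0.0000
V0=0.1062

No-arbitrage ⇒ martingale measure with p* = (R−d)/(u−d) = 0.6545.
Terminal values V(2,·): V(2,0)=1.0000, V(2,1)=0.0000, V(2,2)=0.0000
(1,0): S=85.4000. Δ = (V_up−V_dn)/(S_up−S_dn) = (0.0000−1.0000)/(106.7500−59.7800) = -0.0213. V = [p*·0.0000 + (1−p*)·1.0000]/1.06 = 0.3259. B = V − Δ·S = 2.1441.
(1,1): S=152.5000. Δ = (V_up−V_dn)/(S_up−S_dn) = (0.0000−0.0000)/(190.6250−106.7500) = 0.0000. V = [p*·0.0000 + (1−p*)·0.0000]/1.06 = 0.0000. B = V − Δ·S = 0.0000.
(0,0): S=122.0000. Δ = (V_up−V_dn)/(S_up−S_dn) = (0.0000−0.3259)/(152.5000−85.4000) = -0.0049. V = [p*·0.0000 + (1−p*)·0.3259]/1.06 = 0.1062. B = V − Δ·S = 0.6988.
The time-0 hedge costs 0.1062, which is the no-arbitrage price.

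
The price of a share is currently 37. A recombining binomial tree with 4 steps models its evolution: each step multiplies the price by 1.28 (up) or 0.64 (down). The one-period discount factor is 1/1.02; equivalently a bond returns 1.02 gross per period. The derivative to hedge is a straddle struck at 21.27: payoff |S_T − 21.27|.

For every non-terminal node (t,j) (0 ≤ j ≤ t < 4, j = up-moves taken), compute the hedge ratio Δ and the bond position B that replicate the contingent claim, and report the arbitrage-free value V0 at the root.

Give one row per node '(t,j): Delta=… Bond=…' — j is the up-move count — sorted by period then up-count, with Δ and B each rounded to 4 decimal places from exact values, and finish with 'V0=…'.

(0,0): Delta=0.7597 Bond=-7.3957
(1,0): Delta=0.3282 Bond=2.6742
(1,1): Delta=0.9073 Bond=-14.5348
(2,0): Delta=-0.5727 Bond=16.3804
(2,1): Delta=0.6364 Bond=-6.6137
(2,2): Delta=1.0000 Bond=-20.4441
(3,0): Delta=-1.0000 Bond=20.8529
(3,1): Delta=-0.4265 Bond=13.8720
(3,2): Delta=1.0000 Bond=-20.8529
(3,3): Delta=1.0000 Bond=-20.8529
V0=20.7131

Risk-neutral probability p* = (R−d)/(u−d) = (1.02−0.64)/(1.28−0.64) = 0.5938.
At expiry t=4: V(4,0)=15.0624, V(4,1)=8.8549, V(4,2)=3.5603, V(4,3)=28.3906, V(4,4)=78.0511
Node (3,0) S=9.6993: V=(p*·8.8549+(1−p*)·15.0624)/1.02=11.1536; Δ=(8.8549−15.0624)/(12.4151−6.2076)=-1.0000; B=V−Δ·S=20.8529
Node (3,1) S=19.3987: V=(p*·3.5603+(1−p*)·8.8549)/1.02=5.5992; Δ=(3.5603−8.8549)/(24.8303−12.4151)=-0.4265; B=V−Δ·S=13.8720
Node (3,2) S=38.7973: V=(p*·28.3906+(1−p*)·3.5603)/1.02=17.9444; Δ=(28.3906−3.5603)/(49.6606−24.8303)=1.0000; B=V−Δ·S=-20.8529
Node (3,3) S=77.5946: V=(p*·78.0511+(1−p*)·28.3906)/1.02=56.7417; Δ=(78.0511−28.3906)/(99.3211−49.6606)=1.0000; B=V−Δ·S=-20.8529
Node (2,0) S=15.1552: V=(p*·5.5992+(1−p*)·11.1536)/1.02=7.7017; Δ=(5.5992−11.1536)/(19.3987−9.6993)=-0.5727; B=V−Δ·S=16.3804
Node (2,1) S=30.3104: V=(p*·17.9444+(1−p*)·5.5992)/1.02=12.6756; Δ=(17.9444−5.5992)/(38.7973−19.3987)=0.6364; B=V−Δ·S=-6.6137
Node (2,2) S=60.6208: V=(p*·56.7417+(1−p*)·17.9444)/1.02=40.1767; Δ=(56.7417−17.9444)/(77.5946−38.7973)=1.0000; B=V−Δ·S=-20.4441
Node (1,0) S=23.6800: V=(p*·12.6756+(1−p*)·7.7017)/1.02=10.4460; Δ=(12.6756−7.7017)/(30.3104−15.1552)=0.3282; B=V−Δ·S=2.6742
Node (1,1) S=47.3600: V=(p*·40.1767+(1−p*)·12.6756)/1.02=28.4357; Δ=(40.1767−12.6756)/(60.6208−30.3104)=0.9073; B=V−Δ·S=-14.5348
Node (0,0) S=37.0000: V=(p*·28.4357+(1−p*)·10.4460)/1.02=20.7131; Δ=(28.4357−10.4460)/(47.3600−23.6800)=0.7597; B=V−Δ·S=-7.3957
Root portfolio cost Δ·37+B reproduces V0=20.7131.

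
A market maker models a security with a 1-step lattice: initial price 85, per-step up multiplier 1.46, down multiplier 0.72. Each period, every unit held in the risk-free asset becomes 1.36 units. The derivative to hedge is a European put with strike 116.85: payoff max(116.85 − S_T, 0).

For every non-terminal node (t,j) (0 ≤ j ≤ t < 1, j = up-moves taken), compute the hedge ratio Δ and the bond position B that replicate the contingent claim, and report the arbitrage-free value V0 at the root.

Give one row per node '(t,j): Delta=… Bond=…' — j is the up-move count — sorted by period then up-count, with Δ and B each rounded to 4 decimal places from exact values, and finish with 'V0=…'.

(0,0): Delta=-0.8847 Bond=80.7323
V0=5.5296

Since d<R<u, set p* = (R−d)/(u−d) = 0.8649; price each node as the discounted p*-expectation of its children.
Terminal values V(1,·): V(1,0)=55.6500, V(1,1)=0.0000
Node (0,0) S=85.0000: V=(p*·0.0000+(1−p*)·55.6500)/1.36=5.5296; Δ=(0.0000−55.6500)/(124.1000−61.2000)=-0.8847; B=V−Δ·S=80.7323
Root portfolio cost Δ·85+B reproduces V0=5.5296.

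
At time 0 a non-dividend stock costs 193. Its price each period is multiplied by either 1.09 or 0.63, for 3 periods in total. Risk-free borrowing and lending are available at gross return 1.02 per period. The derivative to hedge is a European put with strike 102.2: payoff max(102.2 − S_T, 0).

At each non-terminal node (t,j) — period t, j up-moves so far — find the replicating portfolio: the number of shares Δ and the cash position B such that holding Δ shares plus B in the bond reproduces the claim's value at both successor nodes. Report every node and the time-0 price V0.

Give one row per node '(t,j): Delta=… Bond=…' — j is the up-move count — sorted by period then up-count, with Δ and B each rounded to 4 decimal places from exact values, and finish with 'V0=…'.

The replicating-portfolio and risk-neutral prices coincide; use p* = (1.02−0.63)/(1.09−0.63) = 0.8478 for the latter.
Terminal payoffs: V(3,0)=53.9409, V(3,1)=18.7041, V(3,2)=0.0000, V(3,3)=0.0000
(2,0): S=76.6017. Δ = (V_up−V_dn)/(S_up−S_dn) = (18.7041−53.9409)/(83.4959−48.2591) = -1.0000. V = [p*·18.7041 + (1−p*)·53.9409]/1.02 = 23.5944. B = V − Δ·S = 100.1961.
(2,1): S=132.5331. Δ = (V_up−V_dn)/(S_up−S_dn) = (0.0000−18.7041)/(144.4611−83.4959) = -0.3068. V = [p*·0.0000 + (1−p*)·18.7041]/1.02 = 2.7905. B = V − Δ·S = 43.4517.
(2,2): S=229.3033. Δ = (V_up−V_dn)/(S_up−S_dn) = (0.0000−0.0000)/(249.9406−144.4611) = 0.0000. V = [p*·0.0000 + (1−p*)·0.0000]/1.02 = 0.0000. B = V − Δ·S = 0.0000.
(1,0): S=121.5900. Δ = (V_up−V_dn)/(S_up−S_dn) = (2.7905−23.5944)/(132.5331−76.6017) = -0.3720. V = [p*·2.7905 + (1−p*)·23.5944]/1.02 = 5.8395. B = V − Δ·S = 51.0654.
(1,1): S=210.3700. Δ = (V_up−V_dn)/(S_up−S_dn) = (0.0000−2.7905)/(229.3033−132.5331) = -0.0288. V = [p*·0.0000 + (1−p*)·2.7905]/1.02 = 0.4163. B = V − Δ·S = 6.4826.
(0,0): S=193.0000. Δ = (V_up−V_dn)/(S_up−S_dn) = (0.4163−5.8395)/(210.3700−121.5900) = -0.0611. V = [p*·0.4163 + (1−p*)·5.8395]/1.02 = 1.2172. B = V − Δ·S = 13.0068.
Self-financing check: at every node Δ·S+B equals the discounted successor values.

(0,0): Delta=-0.0611 Bond=13.0068
(1,0): Delta=-0.3720 Bond=51.0654
(1,1): Delta=-0.0288 Bond=6.4826
(2,0): Delta=-1.0000 Bond=100.1961
(2,1): Delta=-0.3068 Bond=43.4517
(2,2): Delta=0.0000 Bond=0.0000
V0=1.2172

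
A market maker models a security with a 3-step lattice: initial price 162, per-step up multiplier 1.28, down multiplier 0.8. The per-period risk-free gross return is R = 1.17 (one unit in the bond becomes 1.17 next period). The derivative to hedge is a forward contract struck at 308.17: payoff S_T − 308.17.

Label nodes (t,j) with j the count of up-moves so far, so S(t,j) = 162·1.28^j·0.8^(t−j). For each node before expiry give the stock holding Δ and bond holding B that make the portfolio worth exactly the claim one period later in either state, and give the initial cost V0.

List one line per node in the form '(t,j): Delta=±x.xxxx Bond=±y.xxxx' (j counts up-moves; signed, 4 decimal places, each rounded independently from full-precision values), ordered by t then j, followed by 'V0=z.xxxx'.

(0,0): Delta=1.0000 Bond=-192.4123
(1,0): Delta=1.0000 Bond=-225.1224
(1,1): Delta=1.0000 Bond=-225.1224
(2,0): Delta=1.0000 Bond=-263.3932
(2,1): Delta=1.0000 Bond=-263.3932
(2,2): Delta=1.0000 Bond=-263.3932
V0=-30.4123

No-arbitrage ⇒ martingale measure with p* = (R−d)/(u−d) = 0.7708.
At expiry t=3: V(3,0)=-225.2260, V(3,1)=-175.4596, V(3,2)=-95.8334, V(3,3)=31.5686
  t=2,j=0: stock 103.6800 → up 132.7104 (V=-175.4596), down 82.9440 (V=-225.2260). Price -159.7132; hedge Δ=1.0000, bond B=-263.3932.
  t=2,j=1: stock 165.8880 → up 212.3366 (V=-95.8334), down 132.7104 (V=-175.4596). Price -97.5052; hedge Δ=1.0000, bond B=-263.3932.
  t=2,j=2: stock 265.4208 → up 339.7386 (V=31.5686), down 212.3366 (V=-95.8334). Price 2.0276; hedge Δ=1.0000, bond B=-263.3932.
  t=1,j=0: stock 129.6000 → up 165.8880 (V=-97.5052), down 103.6800 (V=-159.7132). Price -95.5224; hedge Δ=1.0000, bond B=-225.1224.
  t=1,j=1: stock 207.3600 → up 265.4208 (V=2.0276), down 165.8880 (V=-97.5052). Price -17.7624; hedge Δ=1.0000, bond B=-225.1224.
  t=0,j=0: stock 162.0000 → up 207.3600 (V=-17.7624), down 129.6000 (V=-95.5224). Price -30.4123; hedge Δ=1.0000, bond B=-192.4123.
Root portfolio cost Δ·162+B reproduces V0=-30.4123.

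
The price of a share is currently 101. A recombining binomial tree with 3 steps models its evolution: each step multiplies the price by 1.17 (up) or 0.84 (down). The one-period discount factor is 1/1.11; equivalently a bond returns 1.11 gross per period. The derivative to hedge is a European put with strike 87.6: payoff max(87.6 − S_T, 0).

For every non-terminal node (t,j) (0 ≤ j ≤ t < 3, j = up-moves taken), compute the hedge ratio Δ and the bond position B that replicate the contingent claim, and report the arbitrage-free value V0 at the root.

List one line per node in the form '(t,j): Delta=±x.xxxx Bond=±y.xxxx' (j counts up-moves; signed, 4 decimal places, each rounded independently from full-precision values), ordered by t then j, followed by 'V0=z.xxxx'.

Since d<R<u, set p* = (R−d)/(u−d) = 0.8182; price each node as the discounted p*-expectation of its children.
Payoff layer (t=3): V(3,0)=27.7369, V(3,1)=4.2192, V(3,2)=0.0000, V(3,3)=0.0000
(2,0): S=71.2656. Δ = (V_up−V_dn)/(S_up−S_dn) = (4.2192−27.7369)/(83.3808−59.8631) = -1.0000. V = [p*·4.2192 + (1−p*)·27.7369]/1.11 = 7.6533. B = V − Δ·S = 78.9189.
(2,1): S=99.2628. Δ = (V_up−V_dn)/(S_up−S_dn) = (0.0000−4.2192)/(116.1375−83.3808) = -0.1288. V = [p*·0.0000 + (1−p*)·4.2192]/1.11 = 0.6911. B = V − Δ·S = 13.4767.
(2,2): S=138.2589. Δ = (V_up−V_dn)/(S_up−S_dn) = (0.0000−0.0000)/(161.7629−116.1375) = 0.0000. V = [p*·0.0000 + (1−p*)·0.0000]/1.11 = 0.0000. B = V − Δ·S = 0.0000.
(1,0): S=84.8400. Δ = (V_up−V_dn)/(S_up−S_dn) = (0.6911−7.6533)/(99.2628−71.2656) = -0.2487. V = [p*·0.6911 + (1−p*)·7.6533]/1.11 = 1.7630. B = V − Δ·S = 22.8606.
(1,1): S=118.1700. Δ = (V_up−V_dn)/(S_up−S_dn) = (0.0000−0.6911)/(138.2589−99.2628) = -0.0177. V = [p*·0.0000 + (1−p*)·0.6911]/1.11 = 0.1132. B = V − Δ·S = 2.2075.
(0,0): S=101.0000. Δ = (V_up−V_dn)/(S_up−S_dn) = (0.1132−1.7630)/(118.1700−84.8400) = -0.0495. V = [p*·0.1132 + (1−p*)·1.7630]/1.11 = 0.3722. B = V − Δ·S = 5.3717.
Check: Δ(0,0)·S0 + B(0,0) = 0.3722 = V0.

(0,0): Delta=-0.0495 Bond=5.3717
(1,0): Delta=-0.2487 Bond=22.8606
(1,1): Delta=-0.0177 Bond=2.2075
(2,0): Delta=-1.0000 Bond=78.9189
(2,1): Delta=-0.1288 Bond=13.4767
(2,2): Delta=0.0000 Bond=0.0000
V0=0.3722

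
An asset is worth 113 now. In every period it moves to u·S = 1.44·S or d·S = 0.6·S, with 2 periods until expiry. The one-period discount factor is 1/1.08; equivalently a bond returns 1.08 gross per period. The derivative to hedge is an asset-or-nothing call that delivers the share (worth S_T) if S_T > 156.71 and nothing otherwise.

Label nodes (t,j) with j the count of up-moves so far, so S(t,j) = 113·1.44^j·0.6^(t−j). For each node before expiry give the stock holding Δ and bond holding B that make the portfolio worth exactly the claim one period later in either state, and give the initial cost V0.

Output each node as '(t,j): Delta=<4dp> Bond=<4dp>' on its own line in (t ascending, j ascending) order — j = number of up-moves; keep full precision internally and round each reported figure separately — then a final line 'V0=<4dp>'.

The replicating-portfolio and risk-neutral prices coincide; use p* = (1.08−0.6)/(1.44−0.6) = 0.5714 for the latter.
At expiry t=2: V(2,0)=0.0000, V(2,1)=0.0000, V(2,2)=234.3168
  t=1,j=0: stock 67.8000 → up 97.6320 (V=0.0000), down 40.6800 (V=0.0000). Price 0.0000; hedge Δ=0.0000, bond B=0.0000.
  t=1,j=1: stock 162.7200 → up 234.3168 (V=234.3168), down 97.6320 (V=0.0000). Price 123.9771; hedge Δ=1.7143, bond B=-154.9714.
  t=0,j=0: stock 113.0000 → up 162.7200 (V=123.9771), down 67.8000 (V=0.0000). Price 65.5964; hedge Δ=1.3061, bond B=-81.9955.
Check: Δ(0,0)·S0 + B(0,0) = 65.5964 = V0.

(0,0): Delta=1.3061 Bond=-81.9955
(1,0): Delta=0.0000 Bond=0.0000
(1,1): Delta=1.7143 Bond=-154.9714
V0=65.5964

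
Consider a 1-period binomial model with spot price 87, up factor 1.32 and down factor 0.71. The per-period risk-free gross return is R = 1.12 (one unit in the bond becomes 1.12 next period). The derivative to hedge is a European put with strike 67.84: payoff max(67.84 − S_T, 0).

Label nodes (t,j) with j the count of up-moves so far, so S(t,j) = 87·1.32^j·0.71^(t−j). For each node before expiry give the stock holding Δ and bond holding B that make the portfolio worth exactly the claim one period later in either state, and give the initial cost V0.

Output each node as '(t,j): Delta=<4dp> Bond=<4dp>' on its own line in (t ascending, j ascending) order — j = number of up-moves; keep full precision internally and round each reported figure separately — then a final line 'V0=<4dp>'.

(0,0): Delta=-0.1144 Bond=11.7278
V0=1.7769

Since d<R<u, set p* = (R−d)/(u−d) = 0.6721; price each node as the discounted p*-expectation of its children.
Payoff layer (t=1): V(1,0)=6.0700, V(1,1)=0.0000
  t=0,j=0: stock 87.0000 → up 114.8400 (V=0.0000), down 61.7700 (V=6.0700). Price 1.7769; hedge Δ=-0.1144, bond B=11.7278.
Self-financing check: at every node Δ·S+B equals the discounted successor values.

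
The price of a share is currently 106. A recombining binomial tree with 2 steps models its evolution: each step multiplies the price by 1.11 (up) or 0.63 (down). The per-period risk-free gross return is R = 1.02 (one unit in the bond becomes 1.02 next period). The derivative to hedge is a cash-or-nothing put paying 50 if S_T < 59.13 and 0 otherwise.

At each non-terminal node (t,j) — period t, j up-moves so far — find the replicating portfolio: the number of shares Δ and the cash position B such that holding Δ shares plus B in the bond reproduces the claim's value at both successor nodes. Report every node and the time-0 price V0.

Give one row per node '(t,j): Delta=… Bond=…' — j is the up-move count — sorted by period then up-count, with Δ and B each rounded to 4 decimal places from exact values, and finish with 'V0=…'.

(0,0): Delta=-0.1806 Bond=20.8378
(1,0): Delta=-1.5598 Bond=113.3578
(1,1): Delta=0.0000 Bond=0.0000
V0=1.6896

No-arbitrage ⇒ martingale measure with p* = (R−d)/(u−d) = 0.8125.
Terminal values V(2,·): V(2,0)=50.0000, V(2,1)=0.0000, V(2,2)=0.0000
  t=1,j=0: stock 66.7800 → up 74.1258 (V=0.0000), down 42.0714 (V=50.0000). Price 9.1912; hedge Δ=-1.5598, bond B=113.3578.
  t=1,j=1: stock 117.6600 → up 130.6026 (V=0.0000), down 74.1258 (V=0.0000). Price 0.0000; hedge Δ=0.0000, bond B=0.0000.
  t=0,j=0: stock 106.0000 → up 117.6600 (V=0.0000), down 66.7800 (V=9.1912). Price 1.6896; hedge Δ=-0.1806, bond B=20.8378.
Root portfolio cost Δ·106+B reproduces V0=1.6896.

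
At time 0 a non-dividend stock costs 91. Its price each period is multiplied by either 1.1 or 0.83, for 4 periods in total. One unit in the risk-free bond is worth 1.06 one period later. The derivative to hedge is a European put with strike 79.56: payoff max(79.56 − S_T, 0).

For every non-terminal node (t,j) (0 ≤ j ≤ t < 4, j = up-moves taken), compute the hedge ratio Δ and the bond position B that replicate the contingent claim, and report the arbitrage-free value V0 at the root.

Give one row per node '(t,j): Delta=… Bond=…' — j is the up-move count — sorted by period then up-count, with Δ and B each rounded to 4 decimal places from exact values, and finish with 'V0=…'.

Under the risk-neutral measure, an up-move has probability p* = (R−d)/(u−d) = 0.8519 and values discount at R = 1.06.
Payoff layer (t=4): V(4,0)=36.3729, V(4,1)=22.3241, V(4,2)=3.7052, V(4,3)=0.0000, V(4,4)=0.0000
Node (3,0) S=52.0326: V=(p*·22.3241+(1−p*)·36.3729)/1.06=23.0240; Δ=(22.3241−36.3729)/(57.2359−43.1871)=-1.0000; B=V−Δ·S=75.0566
Node (3,1) S=68.9589: V=(p*·3.7052+(1−p*)·22.3241)/1.06=6.0977; Δ=(3.7052−22.3241)/(75.8548−57.2359)=-1.0000; B=V−Δ·S=75.0566
Node (3,2) S=91.3913: V=(p*·0.0000+(1−p*)·3.7052)/1.06=0.5179; Δ=(0.0000−3.7052)/(100.5304−75.8548)=-0.1502; B=V−Δ·S=14.2409
Node (3,3) S=121.1210: V=(p*·0.0000+(1−p*)·0.0000)/1.06=0.0000; Δ=(0.0000−0.0000)/(133.2331−100.5304)=0.0000; B=V−Δ·S=0.0000
Node (2,0) S=62.6899: V=(p*·6.0977+(1−p*)·23.0240)/1.06=8.1182; Δ=(6.0977−23.0240)/(68.9589−52.0326)=-1.0000; B=V−Δ·S=70.8081
Node (2,1) S=83.0830: V=(p*·0.5179+(1−p*)·6.0977)/1.06=1.2684; Δ=(0.5179−6.0977)/(91.3913−68.9589)=-0.2487; B=V−Δ·S=21.9346
Node (2,2) S=110.1100: V=(p*·0.0000+(1−p*)·0.5179)/1.06=0.0724; Δ=(0.0000−0.5179)/(121.1210−91.3913)=-0.0174; B=V−Δ·S=1.9903
Node (1,0) S=75.5300: V=(p*·1.2684+(1−p*)·8.1182)/1.06=2.1539; Δ=(1.2684−8.1182)/(83.0830−62.6899)=-0.3359; B=V−Δ·S=27.5237
Node (1,1) S=100.1000: V=(p*·0.0724+(1−p*)·1.2684)/1.06=0.2354; Δ=(0.0724−1.2684)/(110.1100−83.0830)=-0.0443; B=V−Δ·S=4.6651
Node (0,0) S=91.0000: V=(p*·0.2354+(1−p*)·2.1539)/1.06=0.4902; Δ=(0.2354−2.1539)/(100.1000−75.5300)=-0.0781; B=V−Δ·S=7.5958
Check: Δ(0,0)·S0 + B(0,0) = 0.4902 = V0.

(0,0): Delta=-0.0781 Bond=7.5958
(1,0): Delta=-0.3359 Bond=27.5237
(1,1): Delta=-0.0443 Bond=4.6651
(2,0): Delta=-1.0000 Bond=70.8081
(2,1): Delta=-0.2487 Bond=21.9346
(2,2): Delta=-0.0174 Bond=1.9903
(3,0): Delta=-1.0000 Bond=75.0566
(3,1): Delta=-1.0000 Bond=75.0566
(3,2): Delta=-0.1502 Bond=14.2409
(3,3): Delta=0.0000 Bond=0.0000
V0=0.4902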